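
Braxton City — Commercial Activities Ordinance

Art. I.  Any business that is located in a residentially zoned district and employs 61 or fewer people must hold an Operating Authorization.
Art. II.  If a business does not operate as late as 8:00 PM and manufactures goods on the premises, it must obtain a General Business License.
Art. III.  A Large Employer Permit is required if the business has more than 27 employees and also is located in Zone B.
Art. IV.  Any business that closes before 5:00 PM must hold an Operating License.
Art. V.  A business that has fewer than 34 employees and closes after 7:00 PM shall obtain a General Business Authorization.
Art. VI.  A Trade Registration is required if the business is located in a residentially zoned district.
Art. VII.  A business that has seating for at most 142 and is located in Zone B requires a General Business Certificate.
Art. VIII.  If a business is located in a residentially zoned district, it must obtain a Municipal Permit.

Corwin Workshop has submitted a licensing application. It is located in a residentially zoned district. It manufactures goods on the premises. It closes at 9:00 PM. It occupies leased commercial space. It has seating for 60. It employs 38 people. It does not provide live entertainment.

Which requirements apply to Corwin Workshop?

Municipal Permit, Operating Authorization, Trade Registration

Art. I. is located in a residentially zoned district; employees 38 ≤ 61 → Operating Authorization required.
Art. II. closes 9:00 PM, after 8:00 PM; manufactures goods on the premises → General Business License not required.
Art. III. employees 38 > 27; is located in a residentially zoned district (not: is located in Zone B) → Large Employer Permit not required.
Art. IV. closes 9:00 PM, after 5:00 PM → Operating License not required.
Art. V. employees 38 ≥ 34; closes 9:00 PM, after 7:00 PM → General Business Authorization not required.
Art. VI. is located in a residentially zoned district → Trade Registration required.
Art. VII. seating 60 ≤ 142; is located in a residentially zoned district (not: is located in Zone B) → General Business Certificate not required.
Art. VIII. is located in a residentially zoned district → Municipal Permit required.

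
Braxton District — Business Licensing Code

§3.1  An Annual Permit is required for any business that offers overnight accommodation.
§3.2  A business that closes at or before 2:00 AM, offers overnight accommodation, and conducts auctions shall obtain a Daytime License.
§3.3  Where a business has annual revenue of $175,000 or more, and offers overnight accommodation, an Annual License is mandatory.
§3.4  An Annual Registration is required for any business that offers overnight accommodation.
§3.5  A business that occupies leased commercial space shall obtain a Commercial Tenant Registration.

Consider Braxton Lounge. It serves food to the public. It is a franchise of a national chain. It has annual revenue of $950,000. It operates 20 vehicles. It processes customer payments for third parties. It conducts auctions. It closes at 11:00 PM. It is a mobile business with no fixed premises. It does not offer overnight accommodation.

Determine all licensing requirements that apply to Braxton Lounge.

None

§3.1 does not offer overnight accommodation → Annual Permit not required.
§3.2 closes 11:00 PM, at/before 2:00 AM; does not offer overnight accommodation; conducts auctions → Daytime License not required.
§3.3 revenue $950,000 ≥ $175,000; does not offer overnight accommodation → Annual License not required.
§3.4 does not offer overnight accommodation → Annual Registration not required.
§3.5 is a mobile business with no fixed premises (not: occupies leased commercial space) → Commercial Tenant Registration not required.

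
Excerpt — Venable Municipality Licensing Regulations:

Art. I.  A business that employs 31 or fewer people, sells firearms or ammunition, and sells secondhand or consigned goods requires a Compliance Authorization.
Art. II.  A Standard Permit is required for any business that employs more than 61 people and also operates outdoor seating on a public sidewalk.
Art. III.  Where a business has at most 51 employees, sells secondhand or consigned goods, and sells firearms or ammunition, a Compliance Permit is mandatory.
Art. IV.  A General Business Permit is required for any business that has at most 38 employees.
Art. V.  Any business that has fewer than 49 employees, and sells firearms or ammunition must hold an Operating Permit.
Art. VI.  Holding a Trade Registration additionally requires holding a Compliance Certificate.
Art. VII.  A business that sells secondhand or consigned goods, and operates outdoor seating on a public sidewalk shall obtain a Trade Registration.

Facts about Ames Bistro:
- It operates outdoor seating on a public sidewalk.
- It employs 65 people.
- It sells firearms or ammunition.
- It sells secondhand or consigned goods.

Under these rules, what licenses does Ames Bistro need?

Compliance Certificate, Standard Permit, Trade Registration

Art. I. employees 65 > 31; sells firearms or ammunition; sells secondhand or consigned goods → Compliance Authorization not required.
Art. II. employees 65 > 61; operates outdoor seating on a public sidewalk → Standard Permit required.
Art. III. employees 65 > 51; sells secondhand or consigned goods; sells firearms or ammunition → Compliance Permit not required.
Art. IV. employees 65 > 38 → General Business Permit not required.
Art. V. employees 65 ≥ 49; sells firearms or ammunition → Operating Permit not required.
Art. VI. Trade Registration is required → Compliance Certificate also required.
Art. VII. sells secondhand or consigned goods; operates outdoor seating on a public sidewalk → Trade Registration required.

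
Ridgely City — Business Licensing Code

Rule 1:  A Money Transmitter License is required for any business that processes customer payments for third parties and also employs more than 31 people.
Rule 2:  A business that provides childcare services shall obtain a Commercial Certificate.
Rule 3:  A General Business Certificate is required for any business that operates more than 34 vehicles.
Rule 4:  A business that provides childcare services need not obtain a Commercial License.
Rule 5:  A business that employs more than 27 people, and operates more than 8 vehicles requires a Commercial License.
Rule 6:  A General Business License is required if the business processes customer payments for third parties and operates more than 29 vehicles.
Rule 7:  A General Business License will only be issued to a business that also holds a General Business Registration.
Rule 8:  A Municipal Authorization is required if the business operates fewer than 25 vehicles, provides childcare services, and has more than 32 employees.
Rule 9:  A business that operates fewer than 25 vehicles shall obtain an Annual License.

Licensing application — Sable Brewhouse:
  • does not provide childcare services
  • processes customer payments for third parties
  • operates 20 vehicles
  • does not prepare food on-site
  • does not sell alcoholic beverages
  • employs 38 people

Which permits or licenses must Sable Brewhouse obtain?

Rule 1: processes customer payments for third parties; employees 38 > 31 → Money Transmitter License required.
Rule 2: does not provide childcare services → Commercial Certificate not required.
Rule 3: vehicles 20 ≤ 34 → General Business Certificate not required.
Rule 4: does not provide childcare services → Commercial License exemption does not apply.
Rule 5: employees 38 > 27; vehicles 20 > 8 → Commercial License required.
Rule 6: processes customer payments for third parties; vehicles 20 ≤ 29 → General Business License not required.
Rule 7: General Business License is not required → no effect.
Rule 8: vehicles 20 < 25; does not provide childcare services; employees 38 > 32 → Municipal Authorization not required.
Rule 9: vehicles 20 < 25 → Annual License required.

Annual License, Commercial License, Money Transmitter License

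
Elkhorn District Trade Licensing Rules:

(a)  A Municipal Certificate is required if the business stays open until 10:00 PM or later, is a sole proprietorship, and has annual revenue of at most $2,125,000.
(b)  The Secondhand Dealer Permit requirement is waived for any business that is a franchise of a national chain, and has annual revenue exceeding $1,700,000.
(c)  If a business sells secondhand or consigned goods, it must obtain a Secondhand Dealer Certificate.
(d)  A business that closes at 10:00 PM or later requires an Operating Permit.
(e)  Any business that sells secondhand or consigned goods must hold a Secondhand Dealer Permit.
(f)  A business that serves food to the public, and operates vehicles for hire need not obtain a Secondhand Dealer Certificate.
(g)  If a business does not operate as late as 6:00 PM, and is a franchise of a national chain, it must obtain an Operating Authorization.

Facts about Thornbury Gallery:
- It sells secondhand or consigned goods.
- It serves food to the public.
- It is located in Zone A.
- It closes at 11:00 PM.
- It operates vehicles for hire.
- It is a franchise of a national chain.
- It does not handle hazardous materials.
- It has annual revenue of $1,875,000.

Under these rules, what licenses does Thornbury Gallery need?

(a) closes 11:00 PM, after 10:00 PM; is a franchise of a national chain (not: is a sole proprietorship); revenue $1,875,000 ≤ $2,125,000 → Municipal Certificate not required.
(b) is a franchise of a national chain; revenue $1,875,000 > $1,700,000 → exempt from Secondhand Dealer Permit.
(c) sells secondhand or consigned goods → Secondhand Dealer Certificate required.
(d) closes 11:00 PM, after 10:00 PM → Operating Permit required.
(e) sells secondhand or consigned goods → Secondhand Dealer Permit required.
(f) serves food to the public; operates vehicles for hire → exempt from Secondhand Dealer Certificate.
(g) closes 11:00 PM, after 6:00 PM; is a franchise of a national chain → Operating Authorization not required.

Operating Permit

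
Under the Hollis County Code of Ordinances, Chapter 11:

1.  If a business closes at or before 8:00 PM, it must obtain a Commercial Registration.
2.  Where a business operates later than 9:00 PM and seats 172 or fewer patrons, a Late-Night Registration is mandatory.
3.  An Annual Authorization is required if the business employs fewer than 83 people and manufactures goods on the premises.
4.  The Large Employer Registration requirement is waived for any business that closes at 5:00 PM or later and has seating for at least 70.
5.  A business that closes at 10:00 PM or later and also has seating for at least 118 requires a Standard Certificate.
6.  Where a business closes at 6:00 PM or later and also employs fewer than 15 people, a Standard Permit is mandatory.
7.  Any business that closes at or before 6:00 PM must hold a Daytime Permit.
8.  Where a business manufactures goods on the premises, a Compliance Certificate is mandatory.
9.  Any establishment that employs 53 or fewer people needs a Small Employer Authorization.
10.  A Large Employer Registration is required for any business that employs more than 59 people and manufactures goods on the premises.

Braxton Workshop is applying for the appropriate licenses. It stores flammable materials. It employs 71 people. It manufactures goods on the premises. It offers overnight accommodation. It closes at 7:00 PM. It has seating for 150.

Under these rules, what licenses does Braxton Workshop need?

Annual Authorization, Commercial Registration, Compliance Certificate

1. closes 7:00 PM, at/before 8:00 PM → Commercial Registration required.
2. closes 7:00 PM, at/before 9:00 PM; seating 150 ≤ 172 → Late-Night Registration not required.
3. employees 71 < 83; manufactures goods on the premises → Annual Authorization required.
4. closes 7:00 PM, after 5:00 PM; seating 150 ≥ 70 → exempt from Large Employer Registration.
5. closes 7:00 PM, at/before 10:00 PM; seating 150 ≥ 118 → Standard Certificate not required.
6. closes 7:00 PM, after 6:00 PM; employees 71 ≥ 15 → Standard Permit not required.
7. closes 7:00 PM, after 6:00 PM → Daytime Permit not required.
8. manufactures goods on the premises → Compliance Certificate required.
9. employees 71 > 53 → Small Employer Authorization not required.
10. employees 71 > 59; manufactures goods on the premises → Large Employer Registration required.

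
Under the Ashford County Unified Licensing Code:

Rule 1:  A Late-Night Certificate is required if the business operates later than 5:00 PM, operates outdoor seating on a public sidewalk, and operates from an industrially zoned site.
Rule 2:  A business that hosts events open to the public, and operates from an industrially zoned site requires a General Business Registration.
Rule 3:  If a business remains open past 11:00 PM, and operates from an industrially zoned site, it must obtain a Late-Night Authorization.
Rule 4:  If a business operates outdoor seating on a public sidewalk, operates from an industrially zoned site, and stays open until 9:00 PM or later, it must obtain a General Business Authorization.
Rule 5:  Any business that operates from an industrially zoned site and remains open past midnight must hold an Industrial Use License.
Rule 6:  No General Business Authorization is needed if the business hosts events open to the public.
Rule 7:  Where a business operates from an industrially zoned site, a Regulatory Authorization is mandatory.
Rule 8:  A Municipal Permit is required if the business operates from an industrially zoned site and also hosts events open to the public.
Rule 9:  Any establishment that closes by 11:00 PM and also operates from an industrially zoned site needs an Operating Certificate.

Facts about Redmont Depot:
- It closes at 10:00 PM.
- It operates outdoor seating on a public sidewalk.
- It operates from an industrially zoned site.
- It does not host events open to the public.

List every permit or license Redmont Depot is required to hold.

Rule 1: closes 10:00 PM, after 5:00 PM; operates outdoor seating on a public sidewalk; operates from an industrially zoned site → Late-Night Certificate required.
Rule 2: does not host events open to the public; operates from an industrially zoned site → General Business Registration not required.
Rule 3: closes 10:00 PM, at/before 11:00 PM; operates from an industrially zoned site → Late-Night Authorization not required.
Rule 4: operates outdoor seating on a public sidewalk; operates from an industrially zoned site; closes 10:00 PM, after 9:00 PM → General Business Authorization required.
Rule 5: operates from an industrially zoned site; closes 10:00 PM, at/before midnight → Industrial Use License not required.
Rule 6: does not host events open to the public → General Business Authorization exemption does not apply.
Rule 7: operates from an industrially zoned site → Regulatory Authorization required.
Rule 8: operates from an industrially zoned site; does not host events open to the public → Municipal Permit not required.
Rule 9: closes 10:00 PM, at/before 11:00 PM; operates from an industrially zoned site → Operating Certificate required.

General Business Authorization, Late-Night Certificate, Operating Certificate, Regulatory Authorization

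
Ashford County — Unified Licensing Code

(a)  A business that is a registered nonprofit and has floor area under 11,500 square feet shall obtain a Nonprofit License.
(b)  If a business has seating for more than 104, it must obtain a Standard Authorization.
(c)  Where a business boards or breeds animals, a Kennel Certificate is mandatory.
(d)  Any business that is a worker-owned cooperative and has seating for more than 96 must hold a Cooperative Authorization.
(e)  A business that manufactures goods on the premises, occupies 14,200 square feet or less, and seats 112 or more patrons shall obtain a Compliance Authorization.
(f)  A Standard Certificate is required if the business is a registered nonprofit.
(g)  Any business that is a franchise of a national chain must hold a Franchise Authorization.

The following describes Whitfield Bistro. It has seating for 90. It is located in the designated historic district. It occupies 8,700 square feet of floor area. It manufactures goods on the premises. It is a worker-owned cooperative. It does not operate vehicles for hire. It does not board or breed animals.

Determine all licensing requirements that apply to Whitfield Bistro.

(a) is a worker-owned cooperative (not: is a registered nonprofit); floor area 8,700 square feet < 11,500 square feet → Nonprofit License not required.
(b) seating 90 ≤ 104 → Standard Authorization not required.
(c) does not board or breed animals → Kennel Certificate not required.
(d) is a worker-owned cooperative; seating 90 ≤ 96 → Cooperative Authorization not required.
(e) manufactures goods on the premises; floor area 8,700 square feet ≤ 14,200 square feet; seating 90 < 112 → Compliance Authorization not required.
(f) is a worker-owned cooperative (not: is a registered nonprofit) → Standard Certificate not required.
(g) is a worker-owned cooperative (not: is a franchise of a national chain) → Franchise Authorization not required.

None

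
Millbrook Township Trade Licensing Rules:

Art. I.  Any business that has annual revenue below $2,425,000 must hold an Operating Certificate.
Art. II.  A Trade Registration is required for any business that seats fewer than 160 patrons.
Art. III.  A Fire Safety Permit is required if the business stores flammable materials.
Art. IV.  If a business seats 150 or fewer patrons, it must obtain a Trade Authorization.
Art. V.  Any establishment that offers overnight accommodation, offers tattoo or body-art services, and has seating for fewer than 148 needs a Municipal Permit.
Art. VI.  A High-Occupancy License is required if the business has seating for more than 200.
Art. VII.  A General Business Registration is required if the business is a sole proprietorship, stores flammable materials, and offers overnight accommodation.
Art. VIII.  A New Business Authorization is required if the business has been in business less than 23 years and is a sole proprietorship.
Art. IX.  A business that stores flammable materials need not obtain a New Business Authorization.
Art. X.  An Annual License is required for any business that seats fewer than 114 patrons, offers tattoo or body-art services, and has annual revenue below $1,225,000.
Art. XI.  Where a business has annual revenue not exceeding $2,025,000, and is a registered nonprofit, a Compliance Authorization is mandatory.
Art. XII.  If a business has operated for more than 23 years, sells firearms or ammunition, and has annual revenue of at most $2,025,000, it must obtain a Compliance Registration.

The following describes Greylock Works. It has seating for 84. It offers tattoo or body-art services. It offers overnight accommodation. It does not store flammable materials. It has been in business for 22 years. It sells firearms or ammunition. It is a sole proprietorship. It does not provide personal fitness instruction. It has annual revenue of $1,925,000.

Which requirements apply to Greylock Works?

Art. I. revenue $1,925,000 < $2,425,000 → Operating Certificate required.
Art. II. seating 84 < 160 → Trade Registration required.
Art. III. does not store flammable materials → Fire Safety Permit not required.
Art. IV. seating 84 ≤ 150 → Trade Authorization required.
Art. V. offers overnight accommodation; offers tattoo or body-art services; seating 84 < 148 → Municipal Permit required.
Art. VI. seating 84 ≤ 200 → High-Occupancy License not required.
Art. VII. is a sole proprietorship; does not store flammable materials; offers overnight accommodation → General Business Registration not required.
Art. VIII. years in business 22 < 23; is a sole proprietorship → New Business Authorization required.
Art. IX. does not store flammable materials → New Business Authorization exemption does not apply.
Art. X. seating 84 < 114; offers tattoo or body-art services; revenue $1,925,000 ≥ $1,225,000 → Annual License not required.
Art. XI. revenue $1,925,000 ≤ $2,025,000; is a sole proprietorship (not: is a registered nonprofit) → Compliance Authorization not required.
Art. XII. years in business 22 ≤ 23; sells firearms or ammunition; revenue $1,925,000 ≤ $2,025,000 → Compliance Registration not required.

Municipal Permit, New Business Authorization, Operating Certificate, Trade Authorization, Trade Registration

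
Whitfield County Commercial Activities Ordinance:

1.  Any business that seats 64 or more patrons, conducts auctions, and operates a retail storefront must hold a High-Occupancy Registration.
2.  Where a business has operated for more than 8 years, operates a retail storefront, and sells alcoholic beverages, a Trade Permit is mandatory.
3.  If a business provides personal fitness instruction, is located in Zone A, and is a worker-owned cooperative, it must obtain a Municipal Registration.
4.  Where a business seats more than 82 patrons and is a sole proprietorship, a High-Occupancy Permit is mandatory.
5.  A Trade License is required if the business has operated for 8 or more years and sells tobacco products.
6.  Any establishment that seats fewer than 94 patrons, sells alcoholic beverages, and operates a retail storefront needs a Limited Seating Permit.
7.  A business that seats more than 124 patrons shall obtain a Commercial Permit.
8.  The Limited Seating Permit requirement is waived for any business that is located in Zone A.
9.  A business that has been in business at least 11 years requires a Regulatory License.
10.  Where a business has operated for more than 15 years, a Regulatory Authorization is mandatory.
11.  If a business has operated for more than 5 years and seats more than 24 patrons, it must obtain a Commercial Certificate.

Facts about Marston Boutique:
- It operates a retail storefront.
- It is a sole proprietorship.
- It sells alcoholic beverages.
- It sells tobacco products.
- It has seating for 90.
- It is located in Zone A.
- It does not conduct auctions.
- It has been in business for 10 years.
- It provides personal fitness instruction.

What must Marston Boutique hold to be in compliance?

1. seating 90 ≥ 64; does not conduct auctions; operates a retail storefront → High-Occupancy Registration not required.
2. years in business 10 > 8; operates a retail storefront; sells alcoholic beverages → Trade Permit required.
3. provides personal fitness instruction; is located in Zone A; is a sole proprietorship (not: is a worker-owned cooperative) → Municipal Registration not required.
4. seating 90 > 82; is a sole proprietorship → High-Occupancy Permit required.
5. years in business 10 ≥ 8; sells tobacco products → Trade License required.
6. seating 90 < 94; sells alcoholic beverages; operates a retail storefront → Limited Seating Permit required.
7. seating 90 ≤ 124 → Commercial Permit not required.
8. is located in Zone A → exempt from Limited Seating Permit.
9. years in business 10 < 11 → Regulatory License not required.
10. years in business 10 ≤ 15 → Regulatory Authorization not required.
11. years in business 10 > 5; seating 90 > 24 → Commercial Certificate required.

Commercial Certificate, High-Occupancy Permit, Trade License, Trade Permit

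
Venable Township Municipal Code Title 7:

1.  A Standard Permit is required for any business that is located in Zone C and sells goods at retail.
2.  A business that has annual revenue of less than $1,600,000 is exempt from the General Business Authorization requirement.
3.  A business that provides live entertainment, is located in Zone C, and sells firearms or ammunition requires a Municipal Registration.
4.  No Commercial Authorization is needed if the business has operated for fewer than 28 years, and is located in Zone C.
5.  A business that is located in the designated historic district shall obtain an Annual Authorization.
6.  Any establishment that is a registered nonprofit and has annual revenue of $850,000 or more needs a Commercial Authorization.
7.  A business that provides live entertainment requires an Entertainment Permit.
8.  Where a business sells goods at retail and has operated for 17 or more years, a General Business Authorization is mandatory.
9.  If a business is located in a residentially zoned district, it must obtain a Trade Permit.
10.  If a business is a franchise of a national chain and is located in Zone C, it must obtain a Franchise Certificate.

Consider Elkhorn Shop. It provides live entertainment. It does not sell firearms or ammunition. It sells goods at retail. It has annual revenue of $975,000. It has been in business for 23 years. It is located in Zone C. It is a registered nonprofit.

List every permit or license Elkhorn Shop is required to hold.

1. is located in Zone C; sells goods at retail → Standard Permit required.
2. revenue $975,000 < $1,600,000 → exempt from General Business Authorization.
3. provides live entertainment; is located in Zone C; does not sell firearms or ammunition → Municipal Registration not required.
4. years in business 23 < 28; is located in Zone C → exempt from Commercial Authorization.
5. is located in Zone C (not: is located in the designated historic district) → Annual Authorization not required.
6. is a registered nonprofit; revenue $975,000 ≥ $850,000 → Commercial Authorization required.
7. provides live entertainment → Entertainment Permit required.
8. sells goods at retail; years in business 23 ≥ 17 → General Business Authorization required.
9. is located in Zone C (not: is located in a residentially zoned district) → Trade Permit not required.
10. is a registered nonprofit (not: is a franchise of a national chain); is located in Zone C → Franchise Certificate not required.

Entertainment Permit, Standard Permit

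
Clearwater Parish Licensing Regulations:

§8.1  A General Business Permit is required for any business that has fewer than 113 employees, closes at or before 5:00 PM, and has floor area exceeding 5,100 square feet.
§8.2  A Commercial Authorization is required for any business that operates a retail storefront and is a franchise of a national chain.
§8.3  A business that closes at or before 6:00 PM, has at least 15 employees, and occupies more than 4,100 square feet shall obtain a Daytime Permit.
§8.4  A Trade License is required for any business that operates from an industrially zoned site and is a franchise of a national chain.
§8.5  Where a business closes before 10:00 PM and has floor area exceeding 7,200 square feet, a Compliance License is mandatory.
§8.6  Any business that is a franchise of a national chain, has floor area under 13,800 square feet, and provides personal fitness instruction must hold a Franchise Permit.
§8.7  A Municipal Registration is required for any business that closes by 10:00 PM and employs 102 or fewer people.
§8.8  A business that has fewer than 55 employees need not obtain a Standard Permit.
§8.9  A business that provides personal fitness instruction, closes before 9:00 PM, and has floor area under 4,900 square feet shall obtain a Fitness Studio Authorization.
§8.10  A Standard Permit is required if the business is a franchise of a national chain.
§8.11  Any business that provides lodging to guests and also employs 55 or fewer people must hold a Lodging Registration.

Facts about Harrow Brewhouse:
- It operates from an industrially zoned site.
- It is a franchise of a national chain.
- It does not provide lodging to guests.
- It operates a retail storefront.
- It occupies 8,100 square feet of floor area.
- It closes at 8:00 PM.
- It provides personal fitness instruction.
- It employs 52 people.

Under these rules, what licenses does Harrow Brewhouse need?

§8.1 employees 52 < 113; closes 8:00 PM, after 5:00 PM; floor area 8,100 square feet > 5,100 square feet → General Business Permit not required.
§8.2 operates a retail storefront; is a franchise of a national chain → Commercial Authorization required.
§8.3 closes 8:00 PM, after 6:00 PM; employees 52 ≥ 15; floor area 8,100 square feet > 4,100 square feet → Daytime Permit not required.
§8.4 operates from an industrially zoned site; is a franchise of a national chain → Trade License required.
§8.5 closes 8:00 PM, at/before 10:00 PM; floor area 8,100 square feet > 7,200 square feet → Compliance License required.
§8.6 is a franchise of a national chain; floor area 8,100 square feet < 13,800 square feet; provides personal fitness instruction → Franchise Permit required.
§8.7 closes 8:00 PM, at/before 10:00 PM; employees 52 ≤ 102 → Municipal Registration required.
§8.8 employees 52 < 55 → exempt from Standard Permit.
§8.9 provides personal fitness instruction; closes 8:00 PM, at/before 9:00 PM; floor area 8,100 square feet ≥ 4,900 square feet → Fitness Studio Authorization not required.
§8.10 is a franchise of a national chain → Standard Permit required.
§8.11 does not provide lodging to guests; employees 52 ≤ 55 → Lodging Registration not required.

Commercial Authorization, Compliance License, Franchise Permit, Municipal Registration, Trade License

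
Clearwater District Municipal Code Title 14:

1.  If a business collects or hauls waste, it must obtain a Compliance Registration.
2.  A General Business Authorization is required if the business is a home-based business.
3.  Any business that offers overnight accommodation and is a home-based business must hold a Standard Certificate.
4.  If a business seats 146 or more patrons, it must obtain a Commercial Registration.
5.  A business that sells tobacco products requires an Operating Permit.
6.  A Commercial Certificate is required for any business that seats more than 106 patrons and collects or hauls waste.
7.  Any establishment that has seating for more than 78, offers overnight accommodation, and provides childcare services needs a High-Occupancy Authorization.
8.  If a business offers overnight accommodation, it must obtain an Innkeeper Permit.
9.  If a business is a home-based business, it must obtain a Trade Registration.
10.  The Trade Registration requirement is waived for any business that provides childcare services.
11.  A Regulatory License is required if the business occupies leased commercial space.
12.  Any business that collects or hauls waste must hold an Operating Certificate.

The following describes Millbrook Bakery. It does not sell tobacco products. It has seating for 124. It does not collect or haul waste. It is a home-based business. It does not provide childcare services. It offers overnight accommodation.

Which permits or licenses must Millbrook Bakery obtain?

1. does not collect or haul waste → Compliance Registration not required.
2. is a home-based business → General Business Authorization required.
3. offers overnight accommodation; is a home-based business → Standard Certificate required.
4. seating 124 < 146 → Commercial Registration not required.
5. does not sell tobacco products → Operating Permit not required.
6. seating 124 > 106; does not collect or haul waste → Commercial Certificate not required.
7. seating 124 > 78; offers overnight accommodation; does not provide childcare services → High-Occupancy Authorization not required.
8. offers overnight accommodation → Innkeeper Permit required.
9. is a home-based business → Trade Registration required.
10. does not provide childcare services → Trade Registration exemption does not apply.
11. is a home-based business (not: occupies leased commercial space) → Regulatory License not required.
12. does not collect or haul waste → Operating Certificate not required.

General Business Authorization, Innkeeper Permit, Standard Certificate, Trade Registration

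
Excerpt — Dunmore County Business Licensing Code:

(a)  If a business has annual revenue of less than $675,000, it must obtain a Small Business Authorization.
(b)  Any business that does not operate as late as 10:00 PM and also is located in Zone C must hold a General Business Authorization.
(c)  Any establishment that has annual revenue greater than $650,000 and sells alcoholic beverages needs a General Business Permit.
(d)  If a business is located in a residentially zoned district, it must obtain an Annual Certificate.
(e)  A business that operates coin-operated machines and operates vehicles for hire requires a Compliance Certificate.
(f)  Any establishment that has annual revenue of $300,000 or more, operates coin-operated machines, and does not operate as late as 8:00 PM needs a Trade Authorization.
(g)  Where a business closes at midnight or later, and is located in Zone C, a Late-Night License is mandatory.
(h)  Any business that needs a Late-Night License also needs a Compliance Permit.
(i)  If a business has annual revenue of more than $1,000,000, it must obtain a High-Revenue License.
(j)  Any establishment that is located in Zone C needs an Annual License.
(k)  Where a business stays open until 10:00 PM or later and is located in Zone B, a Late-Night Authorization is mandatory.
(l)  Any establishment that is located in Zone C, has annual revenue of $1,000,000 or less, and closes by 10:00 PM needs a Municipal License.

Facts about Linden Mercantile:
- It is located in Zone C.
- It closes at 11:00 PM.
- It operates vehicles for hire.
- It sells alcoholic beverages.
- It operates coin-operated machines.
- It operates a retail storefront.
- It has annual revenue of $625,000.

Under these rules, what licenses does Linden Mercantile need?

Annual License, Compliance Certificate, Small Business Authorization

(a) revenue $625,000 < $675,000 → Small Business Authorization required.
(b) closes 11:00 PM, after 10:00 PM; is located in Zone C → General Business Authorization not required.
(c) revenue $625,000 ≤ $650,000; sells alcoholic beverages → General Business Permit not required.
(d) is located in Zone C (not: is located in a residentially zoned district) → Annual Certificate not required.
(e) operates coin-operated machines; operates vehicles for hire → Compliance Certificate required.
(f) revenue $625,000 ≥ $300,000; operates coin-operated machines; closes 11:00 PM, after 8:00 PM → Trade Authorization not required.
(g) closes 11:00 PM, at/before midnight; is located in Zone C → Late-Night License not required.
(h) Late-Night License is not required → no effect.
(i) revenue $625,000 ≤ $1,000,000 → High-Revenue License not required.
(j) is located in Zone C → Annual License required.
(k) closes 11:00 PM, after 10:00 PM; is located in Zone C (not: is located in Zone B) → Late-Night Authorization not required.
(l) is located in Zone C; revenue $625,000 ≤ $1,000,000; closes 11:00 PM, after 10:00 PM → Municipal License not required.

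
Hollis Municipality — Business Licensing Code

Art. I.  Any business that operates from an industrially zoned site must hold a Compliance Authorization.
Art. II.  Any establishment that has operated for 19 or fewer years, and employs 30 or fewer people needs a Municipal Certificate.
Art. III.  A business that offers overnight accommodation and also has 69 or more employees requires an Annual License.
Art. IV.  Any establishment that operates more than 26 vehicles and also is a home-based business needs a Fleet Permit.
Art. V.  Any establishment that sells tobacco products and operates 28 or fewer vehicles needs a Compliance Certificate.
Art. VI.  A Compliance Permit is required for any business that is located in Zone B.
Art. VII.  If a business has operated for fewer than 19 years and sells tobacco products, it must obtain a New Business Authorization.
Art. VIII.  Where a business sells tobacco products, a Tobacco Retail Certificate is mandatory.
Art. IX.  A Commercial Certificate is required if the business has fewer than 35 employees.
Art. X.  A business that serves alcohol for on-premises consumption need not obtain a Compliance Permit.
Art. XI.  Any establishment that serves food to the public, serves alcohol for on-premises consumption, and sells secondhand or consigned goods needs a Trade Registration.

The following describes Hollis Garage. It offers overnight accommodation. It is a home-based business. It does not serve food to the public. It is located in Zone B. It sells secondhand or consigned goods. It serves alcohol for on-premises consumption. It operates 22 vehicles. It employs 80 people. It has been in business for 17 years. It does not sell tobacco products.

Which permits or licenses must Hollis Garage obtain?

Art. I. is a home-based business (not: operates from an industrially zoned site) → Compliance Authorization not required.
Art. II. years in business 17 ≤ 19; employees 80 > 30 → Municipal Certificate not required.
Art. III. offers overnight accommodation; employees 80 ≥ 69 → Annual License required.
Art. IV. vehicles 22 ≤ 26; is a home-based business → Fleet Permit not required.
Art. V. does not sell tobacco products; vehicles 22 ≤ 28 → Compliance Certificate not required.
Art. VI. is located in Zone B → Compliance Permit required.
Art. VII. years in business 17 < 19; does not sell tobacco products → New Business Authorization not required.
Art. VIII. does not sell tobacco products → Tobacco Retail Certificate not required.
Art. IX. employees 80 ≥ 35 → Commercial Certificate not required.
Art. X. serves alcohol for on-premises consumption → exempt from Compliance Permit.
Art. XI. does not serve food to the public; serves alcohol for on-premises consumption; sells secondhand or consigned goods → Trade Registration not required.

Annual License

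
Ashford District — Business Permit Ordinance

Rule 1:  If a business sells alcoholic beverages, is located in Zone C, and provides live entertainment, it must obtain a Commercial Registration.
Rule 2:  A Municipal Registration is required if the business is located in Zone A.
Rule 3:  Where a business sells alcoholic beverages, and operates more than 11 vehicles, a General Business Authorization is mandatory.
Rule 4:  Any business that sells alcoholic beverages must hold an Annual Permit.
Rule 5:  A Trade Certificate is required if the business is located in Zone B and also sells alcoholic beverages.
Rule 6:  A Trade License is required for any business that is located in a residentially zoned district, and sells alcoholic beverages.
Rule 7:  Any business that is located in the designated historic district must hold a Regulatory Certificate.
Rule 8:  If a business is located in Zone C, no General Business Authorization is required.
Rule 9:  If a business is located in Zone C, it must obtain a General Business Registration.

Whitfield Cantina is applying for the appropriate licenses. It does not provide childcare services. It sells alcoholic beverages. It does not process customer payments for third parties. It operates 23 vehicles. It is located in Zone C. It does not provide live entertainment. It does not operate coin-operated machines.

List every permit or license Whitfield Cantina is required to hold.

Annual Permit, General Business Registration

Rule 1: sells alcoholic beverages; is located in Zone C; does not provide live entertainment → Commercial Registration not required.
Rule 2: is located in Zone C (not: is located in Zone A) → Municipal Registration not required.
Rule 3: sells alcoholic beverages; vehicles 23 > 11 → General Business Authorization required.
Rule 4: sells alcoholic beverages → Annual Permit required.
Rule 5: is located in Zone C (not: is located in Zone B); sells alcoholic beverages → Trade Certificate not required.
Rule 6: is located in Zone C (not: is located in a residentially zoned district); sells alcoholic beverages → Trade License not required.
Rule 7: is located in Zone C (not: is located in the designated historic district) → Regulatory Certificate not required.
Rule 8: is located in Zone C → exempt from General Business Authorization.
Rule 9: is located in Zone C → General Business Registration required.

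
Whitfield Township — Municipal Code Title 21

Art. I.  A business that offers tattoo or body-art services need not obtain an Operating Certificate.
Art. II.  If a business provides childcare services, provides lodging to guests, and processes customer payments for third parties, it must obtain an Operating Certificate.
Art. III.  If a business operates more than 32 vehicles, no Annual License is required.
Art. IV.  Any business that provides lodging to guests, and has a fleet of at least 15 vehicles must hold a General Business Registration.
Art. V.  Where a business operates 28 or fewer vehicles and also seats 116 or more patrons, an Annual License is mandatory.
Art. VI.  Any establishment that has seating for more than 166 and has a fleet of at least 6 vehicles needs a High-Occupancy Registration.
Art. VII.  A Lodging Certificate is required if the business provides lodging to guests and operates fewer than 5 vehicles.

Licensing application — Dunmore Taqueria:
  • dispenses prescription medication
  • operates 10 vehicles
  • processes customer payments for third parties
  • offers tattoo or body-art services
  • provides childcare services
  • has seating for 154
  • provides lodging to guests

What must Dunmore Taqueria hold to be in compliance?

Art. I. offers tattoo or body-art services → exempt from Operating Certificate.
Art. II. provides childcare services; provides lodging to guests; processes customer payments for third parties → Operating Certificate required.
Art. III. vehicles 10 ≤ 32 → Annual License exemption does not apply.
Art. IV. provides lodging to guests; vehicles 10 < 15 → General Business Registration not required.
Art. V. vehicles 10 ≤ 28; seating 154 ≥ 116 → Annual License required.
Art. VI. seating 154 ≤ 166; vehicles 10 ≥ 6 → High-Occupancy Registration not required.
Art. VII. provides lodging to guests; vehicles 10 ≥ 5 → Lodging Certificate not required.

Annual License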